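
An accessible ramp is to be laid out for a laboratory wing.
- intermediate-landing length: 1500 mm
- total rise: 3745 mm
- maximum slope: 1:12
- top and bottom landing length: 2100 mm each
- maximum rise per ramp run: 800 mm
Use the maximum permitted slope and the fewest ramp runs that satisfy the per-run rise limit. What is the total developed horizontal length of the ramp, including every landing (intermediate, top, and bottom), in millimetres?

55140 mm

At most 800 each: 3745/800 = 4.68, giving 5 ramp runs. That means 4 intermediate landings.
Horizontal run for 3745 mm of rise at 1:12 is 3745 × 12 = 44940 mm.
4 intermediate landings contribute 4 × 1500 = 6000 mm.
Top and bottom landings: 2 × 2100 = 4200 mm.
Total = 44940 + 6000 + 4200 = 55140 mm.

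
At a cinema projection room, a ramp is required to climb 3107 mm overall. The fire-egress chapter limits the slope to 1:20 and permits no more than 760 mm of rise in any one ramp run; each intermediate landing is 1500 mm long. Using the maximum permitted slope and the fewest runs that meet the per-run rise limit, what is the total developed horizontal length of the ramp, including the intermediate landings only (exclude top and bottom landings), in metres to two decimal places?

68.14 m

3107 / 760 = 4.09, so 5 ramp runs are needed. That means 4 intermediate landings.
Ramp run (horizontal) at 1:20: 3107 × 20 = 62140 mm.
Intermediate landings: 4 × 1500 = 6000 mm.
Total developed length = 62140 + 6000 = 68140 mm.
= 68.14 m.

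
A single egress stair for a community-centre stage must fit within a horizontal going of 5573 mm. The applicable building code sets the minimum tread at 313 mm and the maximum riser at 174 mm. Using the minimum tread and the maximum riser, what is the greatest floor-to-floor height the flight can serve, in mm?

5573 / 313 = 17.81, so 17 treads fit.
Risers = treads + 1 = 18.
Maximum height = 18 × 174 = 3132 mm.

3132 mm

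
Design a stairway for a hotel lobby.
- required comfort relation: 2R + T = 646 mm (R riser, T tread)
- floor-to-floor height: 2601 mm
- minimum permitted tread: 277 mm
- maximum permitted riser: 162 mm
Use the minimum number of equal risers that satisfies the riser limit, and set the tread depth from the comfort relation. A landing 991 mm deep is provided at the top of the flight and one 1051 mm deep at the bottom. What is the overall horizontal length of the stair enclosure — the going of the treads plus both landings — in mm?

⌈2601/162⌉ = 17 risers.
Each riser is 2601/17 = 153 mm (≤ 162 mm).
T = 646 − 2·153 = 340 mm, which satisfies the 277 mm minimum.
17 risers give 16 treads; going = 16 × 340 = 5440 mm.
Enclosure = 5440 + 991 + 1051 = 7482 mm.

7482 mm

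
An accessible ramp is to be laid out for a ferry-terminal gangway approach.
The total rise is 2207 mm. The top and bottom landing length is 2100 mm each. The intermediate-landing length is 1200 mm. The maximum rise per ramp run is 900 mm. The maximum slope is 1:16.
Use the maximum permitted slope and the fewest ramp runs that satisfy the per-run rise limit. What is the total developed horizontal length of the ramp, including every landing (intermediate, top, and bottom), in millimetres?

2207 / 900 = 2.452 → round up to 3 ramp runs. That means 2 intermediate landings.
Horizontal run for 2207 mm of rise at 1:16 is 2207 × 16 = 35312 mm.
2 intermediate landings contribute 2 × 1200 = 2400 mm.
Top and bottom landings: 2 × 2100 = 4200 mm.
Total = 35312 + 2400 + 4200 = 41912 mm.

41912 mm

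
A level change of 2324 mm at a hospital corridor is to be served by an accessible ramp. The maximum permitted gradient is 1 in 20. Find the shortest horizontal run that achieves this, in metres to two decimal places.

46.48 m

At 1:20 the run is 20 × 2324 = 46480 mm.
46480 mm = 46.48 m.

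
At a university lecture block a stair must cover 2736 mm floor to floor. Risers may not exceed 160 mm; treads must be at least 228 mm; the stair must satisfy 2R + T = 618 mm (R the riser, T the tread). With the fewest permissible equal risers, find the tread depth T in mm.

314 mm

2736 / 160 = 17.10, so 18 risers are needed.
Each riser is 2736/18 = 152 mm (≤ 160 mm).
Tread T = 618 − 2 × 152 = 314 mm (≥ 228 mm).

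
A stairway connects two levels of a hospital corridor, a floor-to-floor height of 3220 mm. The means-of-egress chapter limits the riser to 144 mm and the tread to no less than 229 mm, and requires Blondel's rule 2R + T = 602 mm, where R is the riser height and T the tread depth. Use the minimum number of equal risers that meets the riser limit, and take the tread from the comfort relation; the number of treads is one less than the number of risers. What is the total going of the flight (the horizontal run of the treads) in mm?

7084 mm

At most 144 each: 3220/144 = 22.36, giving 23 risers.
R = 3220 ÷ 23 = 140 mm.
T = 602 − 2·140 = 322 mm, which satisfies the 229 mm minimum.
23 risers give 22 treads; going = 22 × 322 = 7084 mm.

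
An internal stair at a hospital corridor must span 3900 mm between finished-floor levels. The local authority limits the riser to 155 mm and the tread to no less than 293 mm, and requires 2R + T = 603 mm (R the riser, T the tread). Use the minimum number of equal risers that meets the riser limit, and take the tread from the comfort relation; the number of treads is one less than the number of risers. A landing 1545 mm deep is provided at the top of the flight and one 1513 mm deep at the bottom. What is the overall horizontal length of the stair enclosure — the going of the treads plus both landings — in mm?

At most 155 each: 3900/155 = 25.16, giving 26 risers.
Each riser is 3900/26 = 150 mm (≤ 155 mm).
From 2R + T = 603: T = 603 − 300 = 303 mm.
Treads = 26 − 1 = 25; going = 25 × 303 = 7575 mm.
Add landings: 7575 + 1545 + 1513 = 10633 mm.

10633 mm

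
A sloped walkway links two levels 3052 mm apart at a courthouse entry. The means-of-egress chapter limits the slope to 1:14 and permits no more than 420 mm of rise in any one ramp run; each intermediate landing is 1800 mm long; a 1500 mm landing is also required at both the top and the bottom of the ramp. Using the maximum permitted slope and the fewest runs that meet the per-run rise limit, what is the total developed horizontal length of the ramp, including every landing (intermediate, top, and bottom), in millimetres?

⌈3052/420⌉ = 8 ramp runs. That means 7 intermediate landings.
Horizontal run for 3052 mm of rise at 1:14 is 3052 × 14 = 42728 mm.
Intermediate landings: 7 × 1800 = 12600 mm.
Top and bottom landings: 2 × 1500 = 3000 mm.
Total = 42728 + 12600 + 3000 = 58328 mm.

58328 mm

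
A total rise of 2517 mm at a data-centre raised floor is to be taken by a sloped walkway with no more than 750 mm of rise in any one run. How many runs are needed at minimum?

At most 750 each: 2517/750 = 3.36, giving 4 ramp runs.

4 runs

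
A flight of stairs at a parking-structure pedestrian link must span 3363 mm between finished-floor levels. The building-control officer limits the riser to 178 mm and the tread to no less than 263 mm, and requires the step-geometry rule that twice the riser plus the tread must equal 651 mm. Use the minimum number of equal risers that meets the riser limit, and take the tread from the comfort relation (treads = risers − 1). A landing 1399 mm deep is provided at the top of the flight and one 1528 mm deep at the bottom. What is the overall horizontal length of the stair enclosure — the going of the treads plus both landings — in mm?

8273 mm

⌈3363/178⌉ = 19 risers.
R = 3363 ÷ 19 = 177 mm.
From 2R + T = 651: T = 651 − 354 = 297 mm.
19 risers give 18 treads; going = 18 × 297 = 5346 mm.
Enclosure = 5346 + 1399 + 1528 = 8273 mm.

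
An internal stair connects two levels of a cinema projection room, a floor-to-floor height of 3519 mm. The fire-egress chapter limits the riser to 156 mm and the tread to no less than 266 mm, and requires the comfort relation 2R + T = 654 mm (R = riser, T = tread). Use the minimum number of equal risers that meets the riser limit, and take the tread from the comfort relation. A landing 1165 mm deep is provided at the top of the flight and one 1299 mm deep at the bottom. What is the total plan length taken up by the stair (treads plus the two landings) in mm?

10120 mm

⌈3519/156⌉ = 23 risers.
Riser R = 3519 / 23 = 153 mm, within the 156 mm limit.
T = 654 − 2·153 = 348 mm, which satisfies the 266 mm minimum.
Going = (23 − 1) × 348 = 7656 mm.
Enclosure = 7656 + 1165 + 1299 = 10120 mm.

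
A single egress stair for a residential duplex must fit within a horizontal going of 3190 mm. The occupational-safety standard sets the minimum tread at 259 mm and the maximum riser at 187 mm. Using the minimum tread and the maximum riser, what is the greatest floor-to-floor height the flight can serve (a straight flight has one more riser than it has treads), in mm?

3190 / 259 = 12.32, so 12 treads fit.
Risers = treads + 1 = 13.
Maximum height = 13 × 187 = 2431 mm.

2431 mm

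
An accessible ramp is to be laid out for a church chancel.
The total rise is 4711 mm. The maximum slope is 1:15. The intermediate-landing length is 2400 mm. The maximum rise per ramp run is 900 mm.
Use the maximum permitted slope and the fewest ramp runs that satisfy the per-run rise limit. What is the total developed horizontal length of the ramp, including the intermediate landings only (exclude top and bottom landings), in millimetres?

4711 / 900 = 5.23, so 6 ramp runs are needed. That means 5 intermediate landings.
Ramp run (horizontal) at 1:15: 4711 × 15 = 70665 mm.
5 intermediate landings contribute 5 × 2400 = 12000 mm.
Total developed length = 70665 + 12000 = 82665 mm.

82665 mm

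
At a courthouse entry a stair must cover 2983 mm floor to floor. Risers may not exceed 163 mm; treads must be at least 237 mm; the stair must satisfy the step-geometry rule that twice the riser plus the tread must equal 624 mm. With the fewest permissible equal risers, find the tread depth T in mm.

At most 163 each: 2983/163 = 18.30, giving 19 risers.
Riser R = 2983 / 19 = 157 mm, within the 163 mm limit.
From 2R + T = 624: T = 624 − 314 = 310 mm.

310 mm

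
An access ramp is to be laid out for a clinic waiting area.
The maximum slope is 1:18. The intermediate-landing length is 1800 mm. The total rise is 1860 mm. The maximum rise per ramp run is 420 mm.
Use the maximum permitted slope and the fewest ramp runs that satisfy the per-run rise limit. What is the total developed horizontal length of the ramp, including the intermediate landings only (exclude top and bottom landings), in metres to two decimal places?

40.68 m

1860 / 420 = 4.43, so 5 ramp runs are needed. That means 4 intermediate landings.
Ramp run (horizontal) at 1:18: 1860 × 18 = 33480 mm.
4 intermediate landings contribute 4 × 1800 = 7200 mm.
Developed length = 33480 + 7200 = 40680 mm.
= 40.68 m.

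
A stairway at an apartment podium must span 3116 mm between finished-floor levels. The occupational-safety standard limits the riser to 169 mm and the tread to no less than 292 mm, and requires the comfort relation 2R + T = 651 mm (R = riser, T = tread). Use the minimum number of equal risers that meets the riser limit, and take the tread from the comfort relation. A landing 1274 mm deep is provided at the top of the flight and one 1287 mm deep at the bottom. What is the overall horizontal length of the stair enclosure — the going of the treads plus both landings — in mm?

8375 mm

3116 / 169 = 18.438 → round up to 19 risers.
Each riser is 3116/19 = 164 mm (≤ 169 mm).
Tread T = 651 − 2 × 164 = 323 mm (≥ 292 mm).
19 risers give 18 treads; going = 18 × 323 = 5814 mm.
Add landings: 5814 + 1274 + 1287 = 8375 mm.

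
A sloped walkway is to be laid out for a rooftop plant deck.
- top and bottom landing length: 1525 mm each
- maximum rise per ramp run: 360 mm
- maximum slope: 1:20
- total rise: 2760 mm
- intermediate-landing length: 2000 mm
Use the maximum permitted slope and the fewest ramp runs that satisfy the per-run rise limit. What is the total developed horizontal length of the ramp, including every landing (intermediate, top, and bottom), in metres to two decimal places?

2760 / 360 = 7.67, so 8 ramp runs are needed. That means 7 intermediate landings.
Ramp run (horizontal) at 1:20: 2760 × 20 = 55200 mm.
Intermediate landings: 7 × 2000 = 14000 mm.
Top and bottom landings: 2 × 1525 = 3050 mm.
Total = 55200 + 14000 + 3050 = 72250 mm.
= 72.25 m.

72.25 m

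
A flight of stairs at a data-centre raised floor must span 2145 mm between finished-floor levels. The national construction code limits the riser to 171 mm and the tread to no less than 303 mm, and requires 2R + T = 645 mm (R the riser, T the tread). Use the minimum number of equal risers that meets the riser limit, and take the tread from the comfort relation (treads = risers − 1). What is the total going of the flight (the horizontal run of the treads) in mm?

⌈2145/171⌉ = 13 risers.
Each riser is 2145/13 = 165 mm (≤ 171 mm).
Tread T = 645 − 2 × 165 = 315 mm (≥ 303 mm).
Going = (13 − 1) × 315 = 3780 mm.

3780 mm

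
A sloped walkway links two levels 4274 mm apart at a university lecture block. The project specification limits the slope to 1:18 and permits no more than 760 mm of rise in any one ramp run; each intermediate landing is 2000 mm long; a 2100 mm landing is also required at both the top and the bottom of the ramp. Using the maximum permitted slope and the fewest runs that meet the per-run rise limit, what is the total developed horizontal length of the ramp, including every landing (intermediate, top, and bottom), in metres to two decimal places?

91.13 m

4274 / 760 = 5.62, so 6 ramp runs are needed. That means 5 intermediate landings.
Horizontal run for 4274 mm of rise at 1:18 is 4274 × 18 = 76932 mm.
Intermediate landings: 5 × 2000 = 10000 mm.
Top and bottom landings: 2 × 2100 = 4200 mm.
Total = 76932 + 10000 + 4200 = 91132 mm.
= 91.13 m.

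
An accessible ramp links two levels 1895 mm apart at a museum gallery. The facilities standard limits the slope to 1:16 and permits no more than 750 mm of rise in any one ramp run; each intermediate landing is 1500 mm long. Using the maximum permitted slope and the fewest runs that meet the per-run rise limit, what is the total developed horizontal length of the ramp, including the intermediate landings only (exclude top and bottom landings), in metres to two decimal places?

At most 750 each: 1895/750 = 2.53, giving 3 ramp runs. That means 2 intermediate landings.
Ramp run (horizontal) at 1:16: 1895 × 16 = 30320 mm.
Intermediate landings: 2 × 1500 = 3000 mm.
Developed length = 30320 + 3000 = 33320 mm.
= 33.32 m.

33.32 m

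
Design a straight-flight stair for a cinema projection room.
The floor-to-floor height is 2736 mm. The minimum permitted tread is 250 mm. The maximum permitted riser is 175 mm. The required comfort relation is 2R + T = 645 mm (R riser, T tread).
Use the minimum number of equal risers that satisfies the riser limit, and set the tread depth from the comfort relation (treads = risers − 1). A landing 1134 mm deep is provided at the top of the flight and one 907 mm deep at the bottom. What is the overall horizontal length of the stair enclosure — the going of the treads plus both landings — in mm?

6586 mm

⌈2736/175⌉ = 16 risers.
Each riser is 2736/16 = 171 mm (≤ 175 mm).
From 2R + T = 645: T = 645 − 342 = 303 mm.
16 risers give 15 treads; going = 15 × 303 = 4545 mm.
Add landings: 4545 + 1134 + 907 = 6586 mm.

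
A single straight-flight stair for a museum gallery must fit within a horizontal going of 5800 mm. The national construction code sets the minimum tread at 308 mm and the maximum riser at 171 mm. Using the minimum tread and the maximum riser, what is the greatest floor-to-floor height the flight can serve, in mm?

3249 mm

5800 / 308 = 18.83, so 18 treads fit.
Risers = treads + 1 = 19.
Maximum height = 19 × 171 = 3249 mm.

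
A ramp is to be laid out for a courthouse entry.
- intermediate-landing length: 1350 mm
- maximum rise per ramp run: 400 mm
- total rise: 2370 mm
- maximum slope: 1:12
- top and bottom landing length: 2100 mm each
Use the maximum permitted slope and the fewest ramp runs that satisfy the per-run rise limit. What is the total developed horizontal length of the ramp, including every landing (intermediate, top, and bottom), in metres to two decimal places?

39.39 m

2370 / 400 = 5.92, so 6 ramp runs are needed. That means 5 intermediate landings.
Ramp run (horizontal) at 1:12: 2370 × 12 = 28440 mm.
5 intermediate landings contribute 5 × 1350 = 6750 mm.
Top and bottom landings: 2 × 2100 = 4200 mm.
Total = 28440 + 6750 + 4200 = 39390 mm.
= 39.39 m.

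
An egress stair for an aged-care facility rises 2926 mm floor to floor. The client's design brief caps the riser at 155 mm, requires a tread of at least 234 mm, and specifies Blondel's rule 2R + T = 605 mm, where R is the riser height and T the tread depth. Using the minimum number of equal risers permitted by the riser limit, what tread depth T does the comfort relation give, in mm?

297 mm

2926 / 155 = 18.88, so 19 risers are needed.
Each riser is 2926/19 = 154 mm (≤ 155 mm).
From 2R + T = 605: T = 605 − 308 = 297 mm.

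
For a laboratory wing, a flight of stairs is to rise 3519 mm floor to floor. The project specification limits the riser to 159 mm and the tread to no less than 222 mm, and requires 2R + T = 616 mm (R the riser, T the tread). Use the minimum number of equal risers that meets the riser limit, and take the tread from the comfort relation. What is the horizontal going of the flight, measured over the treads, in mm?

At most 159 each: 3519/159 = 22.13, giving 23 risers.
Riser R = 3519 / 23 = 153 mm, within the 159 mm limit.
T = 616 − 2·153 = 310 mm, which satisfies the 222 mm minimum.
Treads = 23 − 1 = 22; going = 22 × 310 = 6820 mm.

6820 mm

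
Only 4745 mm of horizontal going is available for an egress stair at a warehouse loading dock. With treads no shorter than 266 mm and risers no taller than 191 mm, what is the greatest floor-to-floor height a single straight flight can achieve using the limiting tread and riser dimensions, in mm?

4745 / 266 = 17.84, so 17 treads fit.
Risers = treads + 1 = 18.
Maximum height = 18 × 191 = 3438 mm.

3438 mm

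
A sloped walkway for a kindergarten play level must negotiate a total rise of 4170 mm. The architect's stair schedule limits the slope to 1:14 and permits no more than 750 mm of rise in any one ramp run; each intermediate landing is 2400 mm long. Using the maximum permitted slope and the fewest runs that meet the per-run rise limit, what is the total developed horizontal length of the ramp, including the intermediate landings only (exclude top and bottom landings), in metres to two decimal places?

4170 / 750 = 5.56, so 6 ramp runs are needed. That means 5 intermediate landings.
Ramp run (horizontal) at 1:14: 4170 × 14 = 58380 mm.
5 intermediate landings contribute 5 × 2400 = 12000 mm.
Total developed length = 58380 + 12000 = 70380 mm.
= 70.38 m.

70.38 m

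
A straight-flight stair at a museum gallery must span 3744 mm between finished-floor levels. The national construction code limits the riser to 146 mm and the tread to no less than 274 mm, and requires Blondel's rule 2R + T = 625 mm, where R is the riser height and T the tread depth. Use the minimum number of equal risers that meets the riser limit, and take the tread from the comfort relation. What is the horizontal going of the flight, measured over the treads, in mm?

8425 mm

3744 / 146 = 25.644 → round up to 26 risers.
Riser R = 3744 / 26 = 144 mm, within the 146 mm limit.
From 2R + T = 625: T = 625 − 288 = 337 mm.
Going = (26 − 1) × 337 = 8425 mm.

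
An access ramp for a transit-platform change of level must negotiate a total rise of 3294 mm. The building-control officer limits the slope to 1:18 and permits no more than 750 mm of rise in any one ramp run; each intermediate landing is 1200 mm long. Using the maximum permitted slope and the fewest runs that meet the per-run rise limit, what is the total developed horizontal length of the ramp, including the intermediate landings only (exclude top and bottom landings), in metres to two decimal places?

64.09 m

⌈3294/750⌉ = 5 ramp runs. That means 4 intermediate landings.
Ramp run (horizontal) at 1:18: 3294 × 18 = 59292 mm.
Intermediate landings: 4 × 1200 = 4800 mm.
Total developed length = 59292 + 4800 = 64092 mm.
= 64.09 m.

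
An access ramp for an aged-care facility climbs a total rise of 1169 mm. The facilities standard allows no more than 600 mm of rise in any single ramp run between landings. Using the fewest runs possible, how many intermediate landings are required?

1169 / 600 = 1.95, so 2 ramp runs are needed.
2 runs are separated by 1 intermediate landings.

1 intermediate landings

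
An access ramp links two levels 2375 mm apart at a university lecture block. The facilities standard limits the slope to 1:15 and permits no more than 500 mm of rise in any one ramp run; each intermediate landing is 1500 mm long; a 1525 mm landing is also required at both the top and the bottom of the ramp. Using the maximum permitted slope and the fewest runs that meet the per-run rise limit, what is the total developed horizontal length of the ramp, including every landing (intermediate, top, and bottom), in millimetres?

2375 / 500 = 4.750 → round up to 5 ramp runs. That means 4 intermediate landings.
Ramp run (horizontal) at 1:15: 2375 × 15 = 35625 mm.
4 intermediate landings contribute 4 × 1500 = 6000 mm.
Top and bottom landings: 2 × 1525 = 3050 mm.
Total = 35625 + 6000 + 3050 = 44675 mm.

44675 mm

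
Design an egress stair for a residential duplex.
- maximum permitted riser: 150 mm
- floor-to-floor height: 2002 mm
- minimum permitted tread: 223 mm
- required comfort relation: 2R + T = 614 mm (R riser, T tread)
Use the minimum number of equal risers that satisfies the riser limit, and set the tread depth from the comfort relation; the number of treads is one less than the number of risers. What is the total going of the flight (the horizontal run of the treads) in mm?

4264 mm

⌈2002/150⌉ = 14 risers.
R = 2002 ÷ 14 = 143 mm.
T = 614 − 2·143 = 328 mm, which satisfies the 223 mm minimum.
Treads = 14 − 1 = 13; going = 13 × 328 = 4264 mm.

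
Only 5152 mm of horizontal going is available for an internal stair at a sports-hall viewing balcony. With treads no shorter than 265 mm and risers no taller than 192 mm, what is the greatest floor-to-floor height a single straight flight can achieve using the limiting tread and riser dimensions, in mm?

3840 mm

Treads that fit: ⌊5152 / 265⌋ = 19.
Risers = treads + 1 = 20.
Maximum height = 20 × 192 = 3840 mm.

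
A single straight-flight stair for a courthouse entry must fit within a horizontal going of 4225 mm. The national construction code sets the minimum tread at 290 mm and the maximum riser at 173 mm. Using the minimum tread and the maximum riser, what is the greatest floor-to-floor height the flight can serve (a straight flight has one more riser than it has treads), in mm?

2595 mm

4225 / 290 = 14.57, so 14 treads fit.
Risers = treads + 1 = 15.
Maximum height = 15 × 173 = 2595 mm.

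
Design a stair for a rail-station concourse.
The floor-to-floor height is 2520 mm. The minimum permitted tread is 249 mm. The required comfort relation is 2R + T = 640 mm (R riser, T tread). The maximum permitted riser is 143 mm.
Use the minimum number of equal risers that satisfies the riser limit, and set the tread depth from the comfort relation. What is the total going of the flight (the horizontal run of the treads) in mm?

6120 mm

At most 143 each: 2520/143 = 17.62, giving 18 risers.
Each riser is 2520/18 = 140 mm (≤ 143 mm).
T = 640 − 2·140 = 360 mm, which satisfies the 249 mm minimum.
Going = (18 − 1) × 360 = 6120 mm.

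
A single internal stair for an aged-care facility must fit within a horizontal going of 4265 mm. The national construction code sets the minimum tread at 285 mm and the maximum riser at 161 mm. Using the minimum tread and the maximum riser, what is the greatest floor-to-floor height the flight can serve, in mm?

2415 mm

4265 / 285 = 14.96, so 14 treads fit.
Risers = treads + 1 = 15.
Maximum height = 15 × 161 = 2415 mm.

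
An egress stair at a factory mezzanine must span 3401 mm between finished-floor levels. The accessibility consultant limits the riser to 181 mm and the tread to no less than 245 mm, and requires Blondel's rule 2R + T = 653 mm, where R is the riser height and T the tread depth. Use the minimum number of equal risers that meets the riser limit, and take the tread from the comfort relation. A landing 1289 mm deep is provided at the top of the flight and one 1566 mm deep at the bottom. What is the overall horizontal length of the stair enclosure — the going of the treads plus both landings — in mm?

8165 mm

3401 / 181 = 18.790 → round up to 19 risers.
R = 3401 ÷ 19 = 179 mm.
Tread T = 653 − 2 × 179 = 295 mm (≥ 245 mm).
19 risers give 18 treads; going = 18 × 295 = 5310 mm.
Enclosure = 5310 + 1289 + 1566 = 8165 mm.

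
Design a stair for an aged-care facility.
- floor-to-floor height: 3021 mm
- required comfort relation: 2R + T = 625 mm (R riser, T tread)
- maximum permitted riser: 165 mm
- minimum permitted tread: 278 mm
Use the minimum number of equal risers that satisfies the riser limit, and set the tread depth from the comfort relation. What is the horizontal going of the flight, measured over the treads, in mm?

⌈3021/165⌉ = 19 risers.
Each riser is 3021/19 = 159 mm (≤ 165 mm).
T = 625 − 2·159 = 307 mm, which satisfies the 278 mm minimum.
Going = (19 − 1) × 307 = 5526 mm.

5526 mm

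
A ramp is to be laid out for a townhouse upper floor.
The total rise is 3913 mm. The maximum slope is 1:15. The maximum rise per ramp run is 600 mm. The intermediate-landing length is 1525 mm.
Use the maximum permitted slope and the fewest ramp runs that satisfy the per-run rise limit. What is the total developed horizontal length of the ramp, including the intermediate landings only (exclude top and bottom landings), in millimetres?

67845 mm

⌈3913/600⌉ = 7 ramp runs. That means 6 intermediate landings.
Ramp run (horizontal) at 1:15: 3913 × 15 = 58695 mm.
6 intermediate landings contribute 6 × 1525 = 9150 mm.
Developed length = 58695 + 9150 = 67845 mm.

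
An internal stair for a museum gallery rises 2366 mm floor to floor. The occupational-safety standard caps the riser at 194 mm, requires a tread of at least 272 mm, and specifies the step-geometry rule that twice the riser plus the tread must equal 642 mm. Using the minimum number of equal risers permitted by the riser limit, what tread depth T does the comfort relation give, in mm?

278 mm

⌈2366/194⌉ = 13 risers.
R = 2366 ÷ 13 = 182 mm.
Tread T = 642 − 2 × 182 = 278 mm (≥ 272 mm).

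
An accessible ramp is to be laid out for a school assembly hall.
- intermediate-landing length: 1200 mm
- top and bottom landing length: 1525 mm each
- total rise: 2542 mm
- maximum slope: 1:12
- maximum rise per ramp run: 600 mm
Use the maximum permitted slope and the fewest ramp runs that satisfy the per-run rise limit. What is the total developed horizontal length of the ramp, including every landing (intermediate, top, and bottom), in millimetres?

38354 mm

At most 600 each: 2542/600 = 4.24, giving 5 ramp runs. That means 4 intermediate landings.
Ramp run (horizontal) at 1:12: 2542 × 12 = 30504 mm.
Intermediate landings: 4 × 1200 = 4800 mm.
Top and bottom landings: 2 × 1525 = 3050 mm.
Total = 30504 + 4800 + 3050 = 38354 mm.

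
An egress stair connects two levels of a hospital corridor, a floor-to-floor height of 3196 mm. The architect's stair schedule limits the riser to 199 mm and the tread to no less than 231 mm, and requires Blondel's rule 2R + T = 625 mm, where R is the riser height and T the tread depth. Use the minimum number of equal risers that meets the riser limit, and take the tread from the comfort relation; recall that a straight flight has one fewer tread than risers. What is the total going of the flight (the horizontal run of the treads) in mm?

3984 mm

3196 / 199 = 16.060 → round up to 17 risers.
R = 3196 ÷ 17 = 188 mm.
T = 625 − 2·188 = 249 mm, which satisfies the 231 mm minimum.
17 risers give 16 treads; going = 16 × 249 = 3984 mm.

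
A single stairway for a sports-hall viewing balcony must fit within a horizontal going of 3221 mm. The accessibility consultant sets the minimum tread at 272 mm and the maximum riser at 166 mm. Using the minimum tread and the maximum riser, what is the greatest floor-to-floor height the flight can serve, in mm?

3221 / 272 = 11.84, so 11 treads fit.
Risers = treads + 1 = 12.
Maximum height = 12 × 166 = 1992 mm.

1992 mm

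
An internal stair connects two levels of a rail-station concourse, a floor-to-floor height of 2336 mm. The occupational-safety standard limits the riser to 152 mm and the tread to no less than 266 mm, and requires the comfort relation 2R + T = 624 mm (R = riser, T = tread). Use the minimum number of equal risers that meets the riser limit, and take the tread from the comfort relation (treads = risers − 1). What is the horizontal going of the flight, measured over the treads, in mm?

⌈2336/152⌉ = 16 risers.
R = 2336 ÷ 16 = 146 mm.
T = 624 − 2·146 = 332 mm, which satisfies the 266 mm minimum.
Treads = 16 − 1 = 15; going = 15 × 332 = 4980 mm.

4980 mm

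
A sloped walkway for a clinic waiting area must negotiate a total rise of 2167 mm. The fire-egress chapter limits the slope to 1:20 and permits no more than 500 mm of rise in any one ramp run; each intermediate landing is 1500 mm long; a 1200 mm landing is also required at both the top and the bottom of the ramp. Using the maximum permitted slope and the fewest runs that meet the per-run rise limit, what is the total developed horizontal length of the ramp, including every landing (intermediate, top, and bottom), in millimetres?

51740 mm

2167 / 500 = 4.33, so 5 ramp runs are needed. That means 4 intermediate landings.
Horizontal run for 2167 mm of rise at 1:20 is 2167 × 20 = 43340 mm.
4 intermediate landings contribute 4 × 1500 = 6000 mm.
Top and bottom landings: 2 × 1200 = 2400 mm.
Total = 43340 + 6000 + 2400 = 51740 mm.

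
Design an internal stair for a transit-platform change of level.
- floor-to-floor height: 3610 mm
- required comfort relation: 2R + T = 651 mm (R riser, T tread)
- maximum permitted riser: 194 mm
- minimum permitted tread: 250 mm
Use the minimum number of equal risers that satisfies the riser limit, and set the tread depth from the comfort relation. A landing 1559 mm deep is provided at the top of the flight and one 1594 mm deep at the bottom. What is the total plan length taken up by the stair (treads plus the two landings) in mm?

8031 mm

At most 194 each: 3610/194 = 18.61, giving 19 risers.
R = 3610 ÷ 19 = 190 mm.
T = 651 − 2·190 = 271 mm, which satisfies the 250 mm minimum.
Treads = 19 − 1 = 18; going = 18 × 271 = 4878 mm.
Add landings: 4878 + 1559 + 1594 = 8031 mm.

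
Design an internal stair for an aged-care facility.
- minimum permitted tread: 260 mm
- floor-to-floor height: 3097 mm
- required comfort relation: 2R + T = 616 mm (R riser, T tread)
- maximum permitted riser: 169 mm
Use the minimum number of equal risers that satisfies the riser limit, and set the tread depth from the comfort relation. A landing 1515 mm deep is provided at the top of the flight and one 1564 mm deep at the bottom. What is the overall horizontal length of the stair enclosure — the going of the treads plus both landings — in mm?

3097 / 169 = 18.325 → round up to 19 risers.
Each riser is 3097/19 = 163 mm (≤ 169 mm).
Tread T = 616 − 2 × 163 = 290 mm (≥ 260 mm).
Going = (19 − 1) × 290 = 5220 mm.
Enclosure = 5220 + 1515 + 1564 = 8299 mm.

8299 mm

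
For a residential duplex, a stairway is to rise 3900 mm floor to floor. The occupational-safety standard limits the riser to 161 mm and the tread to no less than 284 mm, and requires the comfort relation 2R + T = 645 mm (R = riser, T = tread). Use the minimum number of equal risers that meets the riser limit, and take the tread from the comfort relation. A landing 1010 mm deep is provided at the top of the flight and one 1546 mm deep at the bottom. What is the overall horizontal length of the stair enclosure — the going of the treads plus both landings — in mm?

10548 mm

⌈3900/161⌉ = 25 risers.
Riser R = 3900 / 25 = 156 mm, within the 161 mm limit.
Tread T = 645 − 2 × 156 = 333 mm (≥ 284 mm).
25 risers give 24 treads; going = 24 × 333 = 7992 mm.
Add landings: 7992 + 1010 + 1546 = 10548 mm.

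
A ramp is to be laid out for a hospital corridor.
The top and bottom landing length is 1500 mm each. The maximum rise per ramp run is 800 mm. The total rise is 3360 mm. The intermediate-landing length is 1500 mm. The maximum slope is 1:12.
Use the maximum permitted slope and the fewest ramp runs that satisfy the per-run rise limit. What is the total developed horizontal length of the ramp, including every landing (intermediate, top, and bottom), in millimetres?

⌈3360/800⌉ = 5 ramp runs. That means 4 intermediate landings.
Horizontal run for 3360 mm of rise at 1:12 is 3360 × 12 = 40320 mm.
Intermediate landings: 4 × 1500 = 6000 mm.
Top and bottom landings: 2 × 1500 = 3000 mm.
Total = 40320 + 6000 + 3000 = 49320 mm.

49320 mm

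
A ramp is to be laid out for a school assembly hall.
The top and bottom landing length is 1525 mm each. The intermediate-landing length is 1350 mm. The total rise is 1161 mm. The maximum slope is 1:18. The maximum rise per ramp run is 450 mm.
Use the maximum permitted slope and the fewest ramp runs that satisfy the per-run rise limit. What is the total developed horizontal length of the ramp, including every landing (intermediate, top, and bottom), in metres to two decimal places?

26.65 m

1161 / 450 = 2.580 → round up to 3 ramp runs. That means 2 intermediate landings.
Ramp run (horizontal) at 1:18: 1161 × 18 = 20898 mm.
2 intermediate landings contribute 2 × 1350 = 2700 mm.
Top and bottom landings: 2 × 1525 = 3050 mm.
Total = 20898 + 2700 + 3050 = 26648 mm.
= 26.65 m.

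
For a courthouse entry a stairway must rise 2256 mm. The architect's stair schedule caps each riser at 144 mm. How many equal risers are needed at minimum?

16 risers

⌈2256/144⌉ = 16 risers.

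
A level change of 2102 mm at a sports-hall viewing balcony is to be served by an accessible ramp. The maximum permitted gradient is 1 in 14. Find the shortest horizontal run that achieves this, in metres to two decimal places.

29.43 m

At 1:14 the run is 14 × 2102 = 29428 mm.
29428 mm = 29.43 m.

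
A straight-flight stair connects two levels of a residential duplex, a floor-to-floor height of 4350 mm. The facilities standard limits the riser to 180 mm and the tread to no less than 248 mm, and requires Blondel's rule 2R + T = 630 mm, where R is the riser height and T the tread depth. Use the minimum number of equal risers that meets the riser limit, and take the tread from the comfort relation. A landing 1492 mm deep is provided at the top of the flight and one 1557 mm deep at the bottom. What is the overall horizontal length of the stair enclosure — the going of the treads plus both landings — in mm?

9817 mm

⌈4350/180⌉ = 25 risers.
R = 4350 ÷ 25 = 174 mm.
T = 630 − 2·174 = 282 mm, which satisfies the 248 mm minimum.
Going = (25 − 1) × 282 = 6768 mm.
Add landings: 6768 + 1492 + 1557 = 9817 mm.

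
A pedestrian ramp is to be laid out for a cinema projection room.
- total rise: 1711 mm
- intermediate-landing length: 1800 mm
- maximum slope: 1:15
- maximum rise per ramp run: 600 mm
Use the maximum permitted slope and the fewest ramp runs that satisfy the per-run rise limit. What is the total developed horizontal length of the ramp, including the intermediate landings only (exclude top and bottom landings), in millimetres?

1711 / 600 = 2.852 → round up to 3 ramp runs. That means 2 intermediate landings.
Ramp run (horizontal) at 1:15: 1711 × 15 = 25665 mm.
Intermediate landings: 2 × 1800 = 3600 mm.
Developed length = 25665 + 3600 = 29265 mm.

29265 mm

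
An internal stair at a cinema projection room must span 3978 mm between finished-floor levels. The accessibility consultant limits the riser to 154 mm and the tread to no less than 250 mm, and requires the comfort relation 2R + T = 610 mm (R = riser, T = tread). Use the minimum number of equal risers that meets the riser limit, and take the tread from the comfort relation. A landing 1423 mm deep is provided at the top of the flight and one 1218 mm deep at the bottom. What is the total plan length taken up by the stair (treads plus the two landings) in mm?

10241 mm

⌈3978/154⌉ = 26 risers.
R = 3978 ÷ 26 = 153 mm.
T = 610 − 2·153 = 304 mm, which satisfies the 250 mm minimum.
Treads = 26 − 1 = 25; going = 25 × 304 = 7600 mm.
Add landings: 7600 + 1423 + 1218 = 10241 mm.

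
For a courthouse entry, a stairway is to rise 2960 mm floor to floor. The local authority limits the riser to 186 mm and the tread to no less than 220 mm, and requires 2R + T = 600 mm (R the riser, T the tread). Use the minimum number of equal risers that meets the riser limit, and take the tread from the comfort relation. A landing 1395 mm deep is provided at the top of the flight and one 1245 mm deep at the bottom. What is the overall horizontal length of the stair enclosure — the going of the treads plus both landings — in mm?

⌈2960/186⌉ = 16 risers.
Riser R = 2960 / 16 = 185 mm, within the 186 mm limit.
Tread T = 600 − 2 × 185 = 230 mm (≥ 220 mm).
Treads = 16 − 1 = 15; going = 15 × 230 = 3450 mm.
Enclosure = 3450 + 1395 + 1245 = 6090 mm.

6090 mm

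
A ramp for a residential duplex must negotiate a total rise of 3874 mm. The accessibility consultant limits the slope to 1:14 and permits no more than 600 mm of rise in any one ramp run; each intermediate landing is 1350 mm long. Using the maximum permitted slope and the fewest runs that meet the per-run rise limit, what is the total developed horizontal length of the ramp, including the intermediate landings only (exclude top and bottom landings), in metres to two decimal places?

62.34 m

3874 / 600 = 6.46, so 7 ramp runs are needed. That means 6 intermediate landings.
Horizontal run for 3874 mm of rise at 1:14 is 3874 × 14 = 54236 mm.
Intermediate landings: 6 × 1350 = 8100 mm.
Total developed length = 54236 + 8100 = 62336 mm.
= 62.34 m.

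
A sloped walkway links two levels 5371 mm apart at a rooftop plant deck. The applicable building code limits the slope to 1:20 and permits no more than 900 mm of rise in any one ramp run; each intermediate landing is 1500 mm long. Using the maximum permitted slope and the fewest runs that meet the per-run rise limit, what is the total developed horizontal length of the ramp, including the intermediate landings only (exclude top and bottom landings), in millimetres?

5371 / 900 = 5.968 → round up to 6 ramp runs. That means 5 intermediate landings.
Horizontal run for 5371 mm of rise at 1:20 is 5371 × 20 = 107420 mm.
5 intermediate landings contribute 5 × 1500 = 7500 mm.
Developed length = 107420 + 7500 = 114920 mm.

114920 mm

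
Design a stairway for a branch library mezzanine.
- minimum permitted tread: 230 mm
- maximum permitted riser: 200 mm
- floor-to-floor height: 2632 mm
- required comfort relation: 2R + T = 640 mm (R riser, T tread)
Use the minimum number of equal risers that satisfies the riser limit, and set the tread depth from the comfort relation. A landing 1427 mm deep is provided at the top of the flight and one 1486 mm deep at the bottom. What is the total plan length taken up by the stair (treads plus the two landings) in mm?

⌈2632/200⌉ = 14 risers.
R = 2632 ÷ 14 = 188 mm.
From 2R + T = 640: T = 640 − 376 = 264 mm.
14 risers give 13 treads; going = 13 × 264 = 3432 mm.
Add landings: 3432 + 1427 + 1486 = 6345 mm.

6345 mm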